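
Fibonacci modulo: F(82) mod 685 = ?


F(k) mod 685 for k=1..82:
1, 1, 2, 3, 5, 8, 13, 21, 34, 55, 89, 144, 233, 377, 610, 302, 227, 529, 71, 600, 671, 586, 572, 473, 360, 148, 508, 656, 479, 450, 244, 9, 253, 262, 515, 92, 607, 14, 621, 635, 571, 521, 407, 243, 650, 208, 173, 381, 554, 250, 119, 369, 488, 172, 660, 147, 122, 269, 391, 660, 366, 341, 22, 363, 385, 63, 448, 511, 274, 100, 374, 474, 163, 637, 115, 67, 182, 249, 431, 680, 426, 421
F(82) mod 685 = 421


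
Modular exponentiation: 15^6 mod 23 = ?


15^1 mod 23 = 15
15^2 mod 23 = 18
15^3 mod 23 = 17
15^4 mod 23 = 2
15^5 mod 23 = 7
15^6 mod 23 = 13


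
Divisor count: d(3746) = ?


3746 = 2^1 × 1873^1
d(3746) = (1+1) × (1+1) = 4

4 divisors


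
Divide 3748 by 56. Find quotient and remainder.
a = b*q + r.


3748 = 56 * 66 + 52
Check: 3696 + 52 = 3748

q = 66, r = 52


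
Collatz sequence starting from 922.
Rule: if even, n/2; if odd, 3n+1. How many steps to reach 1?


922 → 461 → 1384 → 692 → 346 → 173 → 520 → 260 → 130 → 65 → 196 → 98 → 49 → 148 → 74 → 37 → 112 → 56 → 28 → 14 → 7 → 22 → 11 → 34 → 17 → 52 → 26 → 13 → 40 → 20 → 10 → 5 → 16 → 8 → 4 → 2 → 1
Total steps = 36

36 steps


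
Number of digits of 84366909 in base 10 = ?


84366909 has 8 digits in base 10
floor(log10(84366909)) + 1 = floor(7.9262) + 1 = 8

8 digits (base 10)


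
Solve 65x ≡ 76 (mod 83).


GCD(65, 83) = 1, unique solution
a^(-1) mod 83 = 23
x = 23 * 76 mod 83 = 5

x ≡ 5 (mod 83)


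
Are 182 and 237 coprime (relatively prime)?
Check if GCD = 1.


Euclidean algorithm:
237 = 1 * 182 + 55
182 = 3 * 55 + 17
55 = 3 * 17 + 4
17 = 4 * 4 + 1
4 = 4 * 1 + 0
GCD(182, 237) = 1

Yes, coprime (GCD = 1)


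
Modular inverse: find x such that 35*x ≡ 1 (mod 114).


Use the extended Euclidean algorithm on (114, 35); each row r = 114*s + 35*t:
r=114, s=1, t=0
r=35, s=0, t=1
q=3: r=9, s=1, t=-3   [114*(1) + 35*(-3) = 9]
q=3: r=8, s=-3, t=10   [114*(-3) + 35*(10) = 8]
q=1: r=1, s=4, t=-13   [114*(4) + 35*(-13) = 1]
q=8: r=0, s=-35, t=114   [114*(-35) + 35*(114) = 0]
GCD = 1 with t = -13, so 35*(-13) ≡ 1 (mod 114)
Inverse = -13 mod 114 = 101
Check: 35 * 101 = 3535 ≡ 1 (mod 114)

35^(-1) ≡ 101 (mod 114)


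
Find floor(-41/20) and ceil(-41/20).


-41/20 = -2.0500
floor = -3
ceil = -2

floor = -3, ceil = -2


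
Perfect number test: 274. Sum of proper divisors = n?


Proper divisors of 274: 1, 2, 137
Sum = 1 + 2 + 137 = 140

No, 274 is not perfect (140 ≠ 274)


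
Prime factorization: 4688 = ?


4688 / 2 = 2344
2344 / 2 = 1172
1172 / 2 = 586
586 / 2 = 293
293 / 293 = 1
4688 = 2^4 × 293


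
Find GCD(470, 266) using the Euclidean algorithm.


470 = 1 * 266 + 204
266 = 1 * 204 + 62
204 = 3 * 62 + 18
62 = 3 * 18 + 8
18 = 2 * 8 + 2
8 = 4 * 2 + 0
GCD = 2


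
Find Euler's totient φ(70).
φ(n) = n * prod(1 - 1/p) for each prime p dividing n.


70 = 2 × 5 × 7
Prime factors: 2, 5, 7
φ(70) = 70 × (1-1/2) × (1-1/5) × (1-1/7)
= 70 × 1/2 × 4/5 × 6/7 = 24

φ(70) = 24


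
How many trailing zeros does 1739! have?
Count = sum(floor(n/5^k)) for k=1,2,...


floor(1739/5) = 347
floor(1739/25) = 69
floor(1739/125) = 13
floor(1739/625) = 2
Total = 431

431 trailing zeros


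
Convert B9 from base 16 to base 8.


B9 (base 16) = 185 (decimal)
185 (decimal) = 271 (base 8)


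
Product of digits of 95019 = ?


9 × 5 × 0 × 1 × 9 = 0


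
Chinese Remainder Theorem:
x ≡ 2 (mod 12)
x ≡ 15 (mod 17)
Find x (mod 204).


M = 12*17 = 204
M1 = M/12 = 17, M2 = M/17 = 12
M1^(-1) mod 12 = 5, M2^(-1) mod 17 = 10
x = 2*17*5 + 15*12*10 = 1970
1970 mod 204 = 134
Check: 134 mod 12 = 2 ✓, 134 mod 17 = 15 ✓

x ≡ 134 (mod 204)


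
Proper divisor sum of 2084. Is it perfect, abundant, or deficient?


Proper divisors: 1, 2, 4, 521, 1042
Sum = 1 + 2 + 4 + 521 + 1042 = 1570
1570 < 2084 → deficient

s(2084) = 1570 (deficient)


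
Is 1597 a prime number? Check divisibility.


Check divisors up to sqrt(1597) = 39.9625
No divisors found.
1597 is prime.

Yes, 1597 is prime


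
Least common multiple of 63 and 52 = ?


GCD(63, 52) = 1
LCM = 63*52/1 = 3276/1 = 3276

LCM = 3276


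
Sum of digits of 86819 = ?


8 + 6 + 8 + 1 + 9 = 32


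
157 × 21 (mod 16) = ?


157 × 21 = 3297
3297 mod 16 = 1


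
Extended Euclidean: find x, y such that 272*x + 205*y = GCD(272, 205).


Tabular extended Euclidean (each row: r = 272*s + 205*t):
r=272, s=1, t=0
r=205, s=0, t=1
q=1: r=67, s=1, t=-1   [272*(1) + 205*(-1) = 67]
q=3: r=4, s=-3, t=4   [272*(-3) + 205*(4) = 4]
q=16: r=3, s=49, t=-65   [272*(49) + 205*(-65) = 3]
q=1: r=1, s=-52, t=69   [272*(-52) + 205*(69) = 1]
q=3: r=0, s=205, t=-272   [272*(205) + 205*(-272) = 0]
GCD = 1; from the row with r=1: x=-52, y=69
Check: 272*(-52) + 205*(69) = -14144 + 14145 = 1

GCD = 1, x = -52, y = 69


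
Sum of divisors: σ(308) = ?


Divisors of 308: 1, 2, 4, 7, 11, 14, 22, 28, 44, 77, 154, 308
Sum = 1 + 2 + 4 + 7 + 11 + 14 + 22 + 28 + 44 + 77 + 154 + 308 = 672

σ(308) = 672


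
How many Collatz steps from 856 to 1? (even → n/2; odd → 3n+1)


856 → 428 → 214 → 107 → 322 → 161 → 484 → 242 → 121 → 364 → 182 → 91 → 274 → 137 → 412 → 206 → 103 → 310 → 155 → 466 → 233 → 700 → 350 → 175 → 526 → 263 → 790 → 395 → 1186 → 593 → 1780 → 890 → 445 → 1336 → 668 → 334 → 167 → 502 → 251 → 754 → 377 → 1132 → 566 → 283 → 850 → 425 → 1276 → 638 → 319 → 958 → 479 → 1438 → 719 → 2158 → 1079 → 3238 → 1619 → 4858 → 2429 → 7288 → 3644 → 1822 → 911 → 2734 → 1367 → 4102 → 2051 → 6154 → 3077 → 9232 → 4616 → 2308 → 1154 → 577 → 1732 → 866 → 433 → 1300 → 650 → 325 → 976 → 488 → 244 → 122 → 61 → 184 → 92 → 46 → 23 → 70 → 35 → 106 → 53 → 160 → 80 → 40 → 20 → 10 → 5 → 16 → 8 → 4 → 2 → 1
Total steps = 103

103 steps


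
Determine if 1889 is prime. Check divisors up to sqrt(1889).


Check divisors up to sqrt(1889) = 43.4626
No divisors found.
1889 is prime.

Yes, 1889 is prime


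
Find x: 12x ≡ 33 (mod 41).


GCD(12, 41) = 1, unique solution
a^(-1) mod 41 = 24
x = 24 * 33 mod 41 = 13

x ≡ 13 (mod 41)


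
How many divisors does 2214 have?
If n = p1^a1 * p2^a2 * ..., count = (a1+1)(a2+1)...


2214 = 2^1 × 3^3 × 41^1
d(2214) = (1+1) × (3+1) × (1+1) = 16

16 divisors


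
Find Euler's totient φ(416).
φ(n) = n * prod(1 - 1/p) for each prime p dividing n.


416 = 2^5 × 13
Prime factors: 2, 13
φ(416) = 416 × (1-1/2) × (1-1/13)
= 416 × 1/2 × 12/13 = 192

φ(416) = 192


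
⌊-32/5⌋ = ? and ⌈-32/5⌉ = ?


-32/5 = -6.4000
floor = -7
ceil = -6

floor = -7, ceil = -6


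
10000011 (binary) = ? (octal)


10000011 (base 2) = 131 (decimal)
131 (decimal) = 203 (base 8)


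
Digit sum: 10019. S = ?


1 + 0 + 0 + 1 + 9 = 11


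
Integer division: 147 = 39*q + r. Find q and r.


147 = 39 * 3 + 30
Check: 117 + 30 = 147

q = 3, r = 30


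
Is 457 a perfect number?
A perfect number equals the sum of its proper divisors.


Proper divisors of 457: 1
Sum = 1 = 1

No, 457 is not perfect (1 ≠ 457)


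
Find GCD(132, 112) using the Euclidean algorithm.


132 = 1 * 112 + 20
112 = 5 * 20 + 12
20 = 1 * 12 + 8
12 = 1 * 8 + 4
8 = 2 * 4 + 0
GCD = 4


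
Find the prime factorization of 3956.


3956 / 2 = 1978
1978 / 2 = 989
989 / 23 = 43
43 / 43 = 1
3956 = 2^2 × 23 × 43


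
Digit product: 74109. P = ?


7 × 4 × 1 × 0 × 9 = 0


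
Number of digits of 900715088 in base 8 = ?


900715088 in base 8 = 6553751120
Number of digits = 10

10 digits (base 8)


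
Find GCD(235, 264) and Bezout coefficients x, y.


Tabular extended Euclidean (each row: r = 235*s + 264*t):
r=235, s=1, t=0
r=264, s=0, t=1
q=0: r=235, s=1, t=0   [235*(1) + 264*(0) = 235]
q=1: r=29, s=-1, t=1   [235*(-1) + 264*(1) = 29]
q=8: r=3, s=9, t=-8   [235*(9) + 264*(-8) = 3]
q=9: r=2, s=-82, t=73   [235*(-82) + 264*(73) = 2]
q=1: r=1, s=91, t=-81   [235*(91) + 264*(-81) = 1]
q=2: r=0, s=-264, t=235   [235*(-264) + 264*(235) = 0]
GCD = 1; from the row with r=1: x=91, y=-81
Check: 235*(91) + 264*(-81) = 21385 - 21384 = 1

GCD = 1, x = 91, y = -81


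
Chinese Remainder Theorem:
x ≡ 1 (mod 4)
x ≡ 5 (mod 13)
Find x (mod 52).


M = 4*13 = 52
M1 = M/4 = 13, M2 = M/13 = 4
M1^(-1) mod 4 = 1, M2^(-1) mod 13 = 10
x = 1*13*1 + 5*4*10 = 213
213 mod 52 = 5
Check: 5 mod 4 = 1 ✓, 5 mod 13 = 5 ✓

x ≡ 5 (mod 52)


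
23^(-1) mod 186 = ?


Use the extended Euclidean algorithm on (186, 23); each row r = 186*s + 23*t:
r=186, s=1, t=0
r=23, s=0, t=1
q=8: r=2, s=1, t=-8   [186*(1) + 23*(-8) = 2]
q=11: r=1, s=-11, t=89   [186*(-11) + 23*(89) = 1]
q=2: r=0, s=23, t=-186   [186*(23) + 23*(-186) = 0]
GCD = 1 with t = 89, so 23*(89) ≡ 1 (mod 186)
Inverse = 89 mod 186 = 89
Check: 23 * 89 = 2047 ≡ 1 (mod 186)

23^(-1) ≡ 89 (mod 186)


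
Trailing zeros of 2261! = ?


floor(2261/5) = 452
floor(2261/25) = 90
floor(2261/125) = 18
floor(2261/625) = 3
Total = 563

563 trailing zeros


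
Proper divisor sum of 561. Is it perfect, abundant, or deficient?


Proper divisors: 1, 3, 11, 17, 33, 51, 187
Sum = 1 + 3 + 11 + 17 + 33 + 51 + 187 = 303
303 < 561 → deficient

s(561) = 303 (deficient)


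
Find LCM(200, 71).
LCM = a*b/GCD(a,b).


GCD(200, 71) = 1
LCM = 200*71/1 = 14200/1 = 14200

LCM = 14200


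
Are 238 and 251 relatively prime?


Euclidean algorithm:
251 = 1 * 238 + 13
238 = 18 * 13 + 4
13 = 3 * 4 + 1
4 = 4 * 1 + 0
GCD(238, 251) = 1

Yes, coprime (GCD = 1)


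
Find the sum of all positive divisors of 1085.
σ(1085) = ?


Divisors of 1085: 1, 5, 7, 31, 35, 155, 217, 1085
Sum = 1 + 5 + 7 + 31 + 35 + 155 + 217 + 1085 = 1536

σ(1085) = 1536


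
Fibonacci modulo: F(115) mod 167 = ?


F(k) mod 167 for k=1..115:
1, 1, 2, 3, 5, 8, 13, 21, 34, 55, 89, 144, 66, 43, 109, 152, 94, 79, 6, 85, 91, 9, 100, 109, 42, 151, 26, 10, 36, 46, 82, 128, 43, 4, 47, 51, 98, 149, 80, 62, 142, 37, 12, 49, 61, 110, 4, 114, 118, 65, 16, 81, 97, 11, 108, 119, 60, 12, 72, 84, 156, 73, 62, 135, 30, 165, 28, 26, 54, 80, 134, 47, 14, 61, 75, 136, 44, 13, 57, 70, 127, 30, 157, 20, 10, 30, 40, 70, 110, 13, 123, 136, 92, 61, 153, 47, 33, 80, 113, 26, 139, 165, 137, 135, 105, 73, 11, 84, 95, 12, 107, 119, 59, 11, 70
F(115) mod 167 = 70


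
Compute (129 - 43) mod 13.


129 - 43 = 86
86 mod 13 = 8


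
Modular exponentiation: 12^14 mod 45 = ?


12^1 mod 45 = 12
12^2 mod 45 = 9
12^3 mod 45 = 18
12^4 mod 45 = 36
12^5 mod 45 = 27
12^6 mod 45 = 9
12^7 mod 45 = 18
12^8 mod 45 = 36
12^9 mod 45 = 27
12^10 mod 45 = 9
12^11 mod 45 = 18
12^12 mod 45 = 36
12^13 mod 45 = 27
12^14 mod 45 = 9


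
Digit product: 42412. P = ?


4 × 2 × 4 × 1 × 2 = 64


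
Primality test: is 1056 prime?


1056 / 2 = 528 (exact division)
1056 is NOT prime.

No, 1056 is not prime


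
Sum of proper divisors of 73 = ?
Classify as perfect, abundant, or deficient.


Proper divisors: 1
Sum = 1 = 1
1 < 73 → deficient

s(73) = 1 (deficient)


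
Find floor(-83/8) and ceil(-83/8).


-83/8 = -10.3750
floor = -11
ceil = -10

floor = -11, ceil = -10


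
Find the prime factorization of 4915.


4915 / 5 = 983
983 / 983 = 1
4915 = 5 × 983


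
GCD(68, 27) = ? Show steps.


68 = 2 * 27 + 14
27 = 1 * 14 + 13
14 = 1 * 13 + 1
13 = 13 * 1 + 0
GCD = 1


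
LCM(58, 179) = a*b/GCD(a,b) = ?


GCD(58, 179) = 1
LCM = 58*179/1 = 10382/1 = 10382

LCM = 10382


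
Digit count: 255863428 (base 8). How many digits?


255863428 in base 8 = 1720025204
Number of digits = 10

10 digits (base 8)


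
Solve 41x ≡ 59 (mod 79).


GCD(41, 79) = 1, unique solution
a^(-1) mod 79 = 27
x = 27 * 59 mod 79 = 13

x ≡ 13 (mod 79)


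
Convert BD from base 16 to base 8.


BD (base 16) = 189 (decimal)
189 (decimal) = 275 (base 8)


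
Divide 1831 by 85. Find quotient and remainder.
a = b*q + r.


1831 = 85 * 21 + 46
Check: 1785 + 46 = 1831

q = 21, r = 46


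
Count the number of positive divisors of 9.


9 = 3^2
d(9) = (2+1) = 3

3 divisors


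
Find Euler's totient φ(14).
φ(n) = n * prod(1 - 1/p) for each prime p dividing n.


14 = 2 × 7
Prime factors: 2, 7
φ(14) = 14 × (1-1/2) × (1-1/7)
= 14 × 1/2 × 6/7 = 6

φ(14) = 6


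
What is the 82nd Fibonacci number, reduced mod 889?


F(k) mod 889 for k=1..82:
1, 1, 2, 3, 5, 8, 13, 21, 34, 55, 89, 144, 233, 377, 610, 98, 708, 806, 625, 542, 278, 820, 209, 140, 349, 489, 838, 438, 387, 825, 323, 259, 582, 841, 534, 486, 131, 617, 748, 476, 335, 811, 257, 179, 436, 615, 162, 777, 50, 827, 877, 815, 803, 729, 643, 483, 237, 720, 68, 788, 856, 755, 722, 588, 421, 120, 541, 661, 313, 85, 398, 483, 881, 475, 467, 53, 520, 573, 204, 777, 92, 869
F(82) mod 889 = 869


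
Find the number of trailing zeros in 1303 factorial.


floor(1303/5) = 260
floor(1303/25) = 52
floor(1303/125) = 10
floor(1303/625) = 2
Total = 324

324 trailing zeros


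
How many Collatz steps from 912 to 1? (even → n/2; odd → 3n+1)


912 → 456 → 228 → 114 → 57 → 172 → 86 → 43 → 130 → 65 → 196 → 98 → 49 → 148 → 74 → 37 → 112 → 56 → 28 → 14 → 7 → 22 → 11 → 34 → 17 → 52 → 26 → 13 → 40 → 20 → 10 → 5 → 16 → 8 → 4 → 2 → 1
Total steps = 36

36 steps


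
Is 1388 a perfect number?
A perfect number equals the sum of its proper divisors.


Proper divisors of 1388: 1, 2, 4, 347, 694
Sum = 1 + 2 + 4 + 347 + 694 = 1048

No, 1388 is not perfect (1048 ≠ 1388)


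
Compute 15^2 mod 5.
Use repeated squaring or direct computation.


15^1 mod 5 = 0
15^2 mod 5 = 0


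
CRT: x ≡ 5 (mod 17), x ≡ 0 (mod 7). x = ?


M = 17*7 = 119
M1 = M/17 = 7, M2 = M/7 = 17
M1^(-1) mod 17 = 5, M2^(-1) mod 7 = 5
x = 5*7*5 + 0*17*5 = 175
175 mod 119 = 56
Check: 56 mod 17 = 5 ✓, 56 mod 7 = 0 ✓

x ≡ 56 (mod 119)


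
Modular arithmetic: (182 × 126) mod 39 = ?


182 × 126 = 22932
22932 mod 39 = 0


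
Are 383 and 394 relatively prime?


Euclidean algorithm:
394 = 1 * 383 + 11
383 = 34 * 11 + 9
11 = 1 * 9 + 2
9 = 4 * 2 + 1
2 = 2 * 1 + 0
GCD(383, 394) = 1

Yes, coprime (GCD = 1)


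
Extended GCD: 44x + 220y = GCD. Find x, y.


Tabular extended Euclidean (each row: r = 44*s + 220*t):
r=44, s=1, t=0
r=220, s=0, t=1
q=0: r=44, s=1, t=0   [44*(1) + 220*(0) = 44]
q=5: r=0, s=-5, t=1   [44*(-5) + 220*(1) = 0]
GCD = 44; from the row with r=44: x=1, y=0
Check: 44*(1) + 220*(0) = 44 + 0 = 44

GCD = 44, x = 1, y = 0


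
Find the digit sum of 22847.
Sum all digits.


2 + 2 + 8 + 4 + 7 = 23


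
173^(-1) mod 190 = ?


Use the extended Euclidean algorithm on (190, 173); each row r = 190*s + 173*t:
r=190, s=1, t=0
r=173, s=0, t=1
q=1: r=17, s=1, t=-1   [190*(1) + 173*(-1) = 17]
q=10: r=3, s=-10, t=11   [190*(-10) + 173*(11) = 3]
q=5: r=2, s=51, t=-56   [190*(51) + 173*(-56) = 2]
q=1: r=1, s=-61, t=67   [190*(-61) + 173*(67) = 1]
q=2: r=0, s=173, t=-190   [190*(173) + 173*(-190) = 0]
GCD = 1 with t = 67, so 173*(67) ≡ 1 (mod 190)
Inverse = 67 mod 190 = 67
Check: 173 * 67 = 11591 ≡ 1 (mod 190)

173^(-1) ≡ 67 (mod 190)


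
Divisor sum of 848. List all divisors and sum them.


Divisors of 848: 1, 2, 4, 8, 16, 53, 106, 212, 424, 848
Sum = 1 + 2 + 4 + 8 + 16 + 53 + 106 + 212 + 424 + 848 = 1674

σ(848) = 1674


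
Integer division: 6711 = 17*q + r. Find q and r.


6711 = 17 * 394 + 13
Check: 6698 + 13 = 6711

q = 394, r = 13


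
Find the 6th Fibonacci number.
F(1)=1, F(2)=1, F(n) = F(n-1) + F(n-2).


Sequence: 1, 1, 2, 3, 5, 8
F(6) = 8


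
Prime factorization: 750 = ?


750 / 2 = 375
375 / 3 = 125
125 / 5 = 25
25 / 5 = 5
5 / 5 = 1
750 = 2 × 3 × 5^3


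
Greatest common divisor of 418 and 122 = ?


418 = 3 * 122 + 52
122 = 2 * 52 + 18
52 = 2 * 18 + 16
18 = 1 * 16 + 2
16 = 8 * 2 + 0
GCD = 2


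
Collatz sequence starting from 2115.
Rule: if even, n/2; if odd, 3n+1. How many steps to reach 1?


2115 → 6346 → 3173 → 9520 → 4760 → 2380 → 1190 → 595 → 1786 → 893 → 2680 → 1340 → 670 → 335 → 1006 → 503 → 1510 → 755 → 2266 → 1133 → 3400 → 1700 → 850 → 425 → 1276 → 638 → 319 → 958 → 479 → 1438 → 719 → 2158 → 1079 → 3238 → 1619 → 4858 → 2429 → 7288 → 3644 → 1822 → 911 → 2734 → 1367 → 4102 → 2051 → 6154 → 3077 → 9232 → 4616 → 2308 → 1154 → 577 → 1732 → 866 → 433 → 1300 → 650 → 325 → 976 → 488 → 244 → 122 → 61 → 184 → 92 → 46 → 23 → 70 → 35 → 106 → 53 → 160 → 80 → 40 → 20 → 10 → 5 → 16 → 8 → 4 → 2 → 1
Total steps = 81

81 steps


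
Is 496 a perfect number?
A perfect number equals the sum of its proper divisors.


Proper divisors of 496: 1, 2, 4, 8, 16, 31, 62, 124, 248
Sum = 1 + 2 + 4 + 8 + 16 + 31 + 62 + 124 + 248 = 496

Yes, 496 is perfect (496 = 496)


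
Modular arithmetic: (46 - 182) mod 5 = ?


46 - 182 = -136
-136 mod 5 = 4


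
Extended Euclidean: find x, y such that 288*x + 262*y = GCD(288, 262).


Tabular extended Euclidean (each row: r = 288*s + 262*t):
r=288, s=1, t=0
r=262, s=0, t=1
q=1: r=26, s=1, t=-1   [288*(1) + 262*(-1) = 26]
q=10: r=2, s=-10, t=11   [288*(-10) + 262*(11) = 2]
q=13: r=0, s=131, t=-144   [288*(131) + 262*(-144) = 0]
GCD = 2; from the row with r=2: x=-10, y=11
Check: 288*(-10) + 262*(11) = -2880 + 2882 = 2

GCD = 2, x = -10, y = 11


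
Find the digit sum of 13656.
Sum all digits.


1 + 3 + 6 + 5 + 6 = 21


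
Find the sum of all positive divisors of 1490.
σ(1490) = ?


Divisors of 1490: 1, 2, 5, 10, 149, 298, 745, 1490
Sum = 1 + 2 + 5 + 10 + 149 + 298 + 745 + 1490 = 2700

σ(1490) = 2700


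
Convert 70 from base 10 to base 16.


70 (base 10) = 70 (decimal)
70 (decimal) = 46 (base 16)


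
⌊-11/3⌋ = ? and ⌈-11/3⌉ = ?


-11/3 = -3.6667
floor = -4
ceil = -3

floor = -4, ceil = -3


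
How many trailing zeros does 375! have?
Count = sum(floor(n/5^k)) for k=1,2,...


floor(375/5) = 75
floor(375/25) = 15
floor(375/125) = 3
Total = 93

93 trailing zeros


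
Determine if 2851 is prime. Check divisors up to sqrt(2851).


Check divisors up to sqrt(2851) = 53.3948
No divisors found.
2851 is prime.

Yes, 2851 is prime


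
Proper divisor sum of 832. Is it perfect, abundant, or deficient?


Proper divisors: 1, 2, 4, 8, 13, 16, 26, 32, 52, 64, 104, 208, 416
Sum = 1 + 2 + 4 + 8 + 13 + 16 + 26 + 32 + 52 + 64 + 104 + 208 + 416 = 946
946 > 832 → abundant

s(832) = 946 (abundant)


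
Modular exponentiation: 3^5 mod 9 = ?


3^1 mod 9 = 3
3^2 mod 9 = 0
3^3 mod 9 = 0
3^4 mod 9 = 0
3^5 mod 9 = 0


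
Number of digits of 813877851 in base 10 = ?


813877851 has 9 digits in base 10
floor(log10(813877851)) + 1 = floor(8.9106) + 1 = 9

9 digits (base 10)


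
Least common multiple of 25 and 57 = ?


GCD(25, 57) = 1
LCM = 25*57/1 = 1425/1 = 1425

LCM = 1425


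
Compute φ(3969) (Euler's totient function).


3969 = 3^4 × 7^2
Prime factors: 3, 7
φ(3969) = 3969 × (1-1/3) × (1-1/7)
= 3969 × 2/3 × 6/7 = 2268

φ(3969) = 2268


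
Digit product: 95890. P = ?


9 × 5 × 8 × 9 × 0 = 0


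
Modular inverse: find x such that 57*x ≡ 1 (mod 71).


Use the extended Euclidean algorithm on (71, 57); each row r = 71*s + 57*t:
r=71, s=1, t=0
r=57, s=0, t=1
q=1: r=14, s=1, t=-1   [71*(1) + 57*(-1) = 14]
q=4: r=1, s=-4, t=5   [71*(-4) + 57*(5) = 1]
q=14: r=0, s=57, t=-71   [71*(57) + 57*(-71) = 0]
GCD = 1 with t = 5, so 57*(5) ≡ 1 (mod 71)
Inverse = 5 mod 71 = 5
Check: 57 * 5 = 285 ≡ 1 (mod 71)

57^(-1) ≡ 5 (mod 71)


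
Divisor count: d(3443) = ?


3443 = 11^1 × 313^1
d(3443) = (1+1) × (1+1) = 4

4 divisors


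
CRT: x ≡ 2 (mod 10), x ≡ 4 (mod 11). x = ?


M = 10*11 = 110
M1 = M/10 = 11, M2 = M/11 = 10
M1^(-1) mod 10 = 1, M2^(-1) mod 11 = 10
x = 2*11*1 + 4*10*10 = 422
422 mod 110 = 92
Check: 92 mod 10 = 2 ✓, 92 mod 11 = 4 ✓

x ≡ 92 (mod 110)


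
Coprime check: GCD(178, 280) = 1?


Euclidean algorithm:
280 = 1 * 178 + 102
178 = 1 * 102 + 76
102 = 1 * 76 + 26
76 = 2 * 26 + 24
26 = 1 * 24 + 2
24 = 12 * 2 + 0
GCD(178, 280) = 2

No, not coprime (GCD = 2)


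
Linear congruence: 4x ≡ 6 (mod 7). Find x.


GCD(4, 7) = 1, unique solution
a^(-1) mod 7 = 2
x = 2 * 6 mod 7 = 5

x ≡ 5 (mod 7)


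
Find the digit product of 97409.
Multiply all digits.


9 × 7 × 4 × 0 × 9 = 0


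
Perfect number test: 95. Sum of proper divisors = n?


Proper divisors of 95: 1, 5, 19
Sum = 1 + 5 + 19 = 25

No, 95 is not perfect (25 ≠ 95)


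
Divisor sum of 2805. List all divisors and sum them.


Divisors of 2805: 1, 3, 5, 11, 15, 17, 33, 51, 55, 85, 165, 187, 255, 561, 935, 2805
Sum = 1 + 3 + 5 + 11 + 15 + 17 + 33 + 51 + 55 + 85 + 165 + 187 + 255 + 561 + 935 + 2805 = 5184

σ(2805) = 5184


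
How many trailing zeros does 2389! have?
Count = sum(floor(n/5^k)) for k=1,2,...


floor(2389/5) = 477
floor(2389/25) = 95
floor(2389/125) = 19
floor(2389/625) = 3
Total = 594

594 trailing zeros


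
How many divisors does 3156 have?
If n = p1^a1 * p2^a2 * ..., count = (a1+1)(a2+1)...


3156 = 2^2 × 3^1 × 263^1
d(3156) = (2+1) × (1+1) × (1+1) = 12

12 divisors


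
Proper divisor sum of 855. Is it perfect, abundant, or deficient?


Proper divisors: 1, 3, 5, 9, 15, 19, 45, 57, 95, 171, 285
Sum = 1 + 3 + 5 + 9 + 15 + 19 + 45 + 57 + 95 + 171 + 285 = 705
705 < 855 → deficient

s(855) = 705 (deficient)


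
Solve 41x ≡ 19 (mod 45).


GCD(41, 45) = 1, unique solution
a^(-1) mod 45 = 11
x = 11 * 19 mod 45 = 29

x ≡ 29 (mod 45)


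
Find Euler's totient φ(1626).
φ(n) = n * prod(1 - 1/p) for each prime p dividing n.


1626 = 2 × 3 × 271
Prime factors: 2, 3, 271
φ(1626) = 1626 × (1-1/2) × (1-1/3) × (1-1/271)
= 1626 × 1/2 × 2/3 × 270/271 = 540

φ(1626) = 540


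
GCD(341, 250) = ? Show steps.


341 = 1 * 250 + 91
250 = 2 * 91 + 68
91 = 1 * 68 + 23
68 = 2 * 23 + 22
23 = 1 * 22 + 1
22 = 22 * 1 + 0
GCD = 1


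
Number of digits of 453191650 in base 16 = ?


453191650 in base 16 = 1B0327E2
Number of digits = 8

8 digits (base 16)


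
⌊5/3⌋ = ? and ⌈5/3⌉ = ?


5/3 = 1.6667
floor = 1
ceil = 2

floor = 1, ceil = 2


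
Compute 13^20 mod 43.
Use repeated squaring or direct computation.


13^1 mod 43 = 13
13^2 mod 43 = 40
13^3 mod 43 = 4
13^4 mod 43 = 9
13^5 mod 43 = 31
13^6 mod 43 = 16
13^7 mod 43 = 36
13^8 mod 43 = 38
13^9 mod 43 = 21
13^10 mod 43 = 15
13^11 mod 43 = 23
13^12 mod 43 = 41
13^13 mod 43 = 17
13^14 mod 43 = 6
13^15 mod 43 = 35
13^16 mod 43 = 25
13^17 mod 43 = 24
13^18 mod 43 = 11
13^19 mod 43 = 14
13^20 mod 43 = 10


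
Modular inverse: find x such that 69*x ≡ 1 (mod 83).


Use the extended Euclidean algorithm on (83, 69); each row r = 83*s + 69*t:
r=83, s=1, t=0
r=69, s=0, t=1
q=1: r=14, s=1, t=-1   [83*(1) + 69*(-1) = 14]
q=4: r=13, s=-4, t=5   [83*(-4) + 69*(5) = 13]
q=1: r=1, s=5, t=-6   [83*(5) + 69*(-6) = 1]
q=13: r=0, s=-69, t=83   [83*(-69) + 69*(83) = 0]
GCD = 1 with t = -6, so 69*(-6) ≡ 1 (mod 83)
Inverse = -6 mod 83 = 77
Check: 69 * 77 = 5313 ≡ 1 (mod 83)

69^(-1) ≡ 77 (mod 83)


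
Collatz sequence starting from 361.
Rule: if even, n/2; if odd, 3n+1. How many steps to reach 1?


361 → 1084 → 542 → 271 → 814 → 407 → 1222 → 611 → 1834 → 917 → 2752 → 1376 → 688 → 344 → 172 → 86 → 43 → 130 → 65 → 196 → 98 → 49 → 148 → 74 → 37 → 112 → 56 → 28 → 14 → 7 → 22 → 11 → 34 → 17 → 52 → 26 → 13 → 40 → 20 → 10 → 5 → 16 → 8 → 4 → 2 → 1
Total steps = 45

45 steps


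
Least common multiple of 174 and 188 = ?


GCD(174, 188) = 2
LCM = 174*188/2 = 32712/2 = 16356

LCM = 16356


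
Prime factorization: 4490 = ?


4490 / 2 = 2245
2245 / 5 = 449
449 / 449 = 1
4490 = 2 × 5 × 449


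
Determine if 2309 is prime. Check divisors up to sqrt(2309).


Check divisors up to sqrt(2309) = 48.0521
No divisors found.
2309 is prime.

Yes, 2309 is prime


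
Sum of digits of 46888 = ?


4 + 6 + 8 + 8 + 8 = 34


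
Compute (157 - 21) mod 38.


157 - 21 = 136
136 mod 38 = 22


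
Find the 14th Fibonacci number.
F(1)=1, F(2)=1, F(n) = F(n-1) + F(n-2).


Sequence: 1, 1, 2, 3, 5, 8, 13, 21, 34, 55, 89, 144, 233, 377
F(14) = 377


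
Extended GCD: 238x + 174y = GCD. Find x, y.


Tabular extended Euclidean (each row: r = 238*s + 174*t):
r=238, s=1, t=0
r=174, s=0, t=1
q=1: r=64, s=1, t=-1   [238*(1) + 174*(-1) = 64]
q=2: r=46, s=-2, t=3   [238*(-2) + 174*(3) = 46]
q=1: r=18, s=3, t=-4   [238*(3) + 174*(-4) = 18]
q=2: r=10, s=-8, t=11   [238*(-8) + 174*(11) = 10]
q=1: r=8, s=11, t=-15   [238*(11) + 174*(-15) = 8]
q=1: r=2, s=-19, t=26   [238*(-19) + 174*(26) = 2]
q=4: r=0, s=87, t=-119   [238*(87) + 174*(-119) = 0]
GCD = 2; from the row with r=2: x=-19, y=26
Check: 238*(-19) + 174*(26) = -4522 + 4524 = 2

GCD = 2, x = -19, y = 26


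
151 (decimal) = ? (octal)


151 (base 10) = 151 (decimal)
151 (decimal) = 227 (base 8)


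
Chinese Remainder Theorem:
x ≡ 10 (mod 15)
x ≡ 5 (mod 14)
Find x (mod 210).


M = 15*14 = 210
M1 = M/15 = 14, M2 = M/14 = 15
M1^(-1) mod 15 = 14, M2^(-1) mod 14 = 1
x = 10*14*14 + 5*15*1 = 2035
2035 mod 210 = 145
Check: 145 mod 15 = 10 ✓, 145 mod 14 = 5 ✓

x ≡ 145 (mod 210)


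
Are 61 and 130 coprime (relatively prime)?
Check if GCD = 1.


Euclidean algorithm:
130 = 2 * 61 + 8
61 = 7 * 8 + 5
8 = 1 * 5 + 3
5 = 1 * 3 + 2
3 = 1 * 2 + 1
2 = 2 * 1 + 0
GCD(61, 130) = 1

Yes, coprime (GCD = 1)


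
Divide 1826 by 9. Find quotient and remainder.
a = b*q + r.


1826 = 9 * 202 + 8
Check: 1818 + 8 = 1826

q = 202, r = 8


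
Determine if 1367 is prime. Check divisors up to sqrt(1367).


Check divisors up to sqrt(1367) = 36.9730
No divisors found.
1367 is prime.

Yes, 1367 is prime


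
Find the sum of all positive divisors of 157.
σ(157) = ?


Divisors of 157: 1, 157
Sum = 1 + 157 = 158

σ(157) = 158


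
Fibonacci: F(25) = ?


Sequence: 1, 1, 2, 3, 5, 8, 13, 21, 34, 55, 89, 144, 233, 377, 610, 987, 1597, 2584, 4181, 6765, 10946, 17711, 28657, 46368, 75025
F(25) = 75025


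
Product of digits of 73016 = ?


7 × 3 × 0 × 1 × 6 = 0


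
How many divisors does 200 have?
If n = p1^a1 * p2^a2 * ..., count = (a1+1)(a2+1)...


200 = 2^3 × 5^2
d(200) = (3+1) × (2+1) = 12

12 divisors


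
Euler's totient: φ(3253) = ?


3253 = 3253
Prime factors: 3253
φ(3253) = 3253 × (1-1/3253)
= 3253 × 3252/3253 = 3252

φ(3253) = 3252


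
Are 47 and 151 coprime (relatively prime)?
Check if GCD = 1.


Euclidean algorithm:
151 = 3 * 47 + 10
47 = 4 * 10 + 7
10 = 1 * 7 + 3
7 = 2 * 3 + 1
3 = 3 * 1 + 0
GCD(47, 151) = 1

Yes, coprime (GCD = 1)


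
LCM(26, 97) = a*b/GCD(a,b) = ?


GCD(26, 97) = 1
LCM = 26*97/1 = 2522/1 = 2522

LCM = 2522


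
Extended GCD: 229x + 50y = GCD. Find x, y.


Tabular extended Euclidean (each row: r = 229*s + 50*t):
r=229, s=1, t=0
r=50, s=0, t=1
q=4: r=29, s=1, t=-4   [229*(1) + 50*(-4) = 29]
q=1: r=21, s=-1, t=5   [229*(-1) + 50*(5) = 21]
q=1: r=8, s=2, t=-9   [229*(2) + 50*(-9) = 8]
q=2: r=5, s=-5, t=23   [229*(-5) + 50*(23) = 5]
q=1: r=3, s=7, t=-32   [229*(7) + 50*(-32) = 3]
q=1: r=2, s=-12, t=55   [229*(-12) + 50*(55) = 2]
q=1: r=1, s=19, t=-87   [229*(19) + 50*(-87) = 1]
q=2: r=0, s=-50, t=229   [229*(-50) + 50*(229) = 0]
GCD = 1; from the row with r=1: x=19, y=-87
Check: 229*(19) + 50*(-87) = 4351 - 4350 = 1

GCD = 1, x = 19, y = -87


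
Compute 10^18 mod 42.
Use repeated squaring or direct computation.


10^1 mod 42 = 10
10^2 mod 42 = 16
10^3 mod 42 = 34
10^4 mod 42 = 4
10^5 mod 42 = 40
10^6 mod 42 = 22
10^7 mod 42 = 10
10^8 mod 42 = 16
10^9 mod 42 = 34
10^10 mod 42 = 4
10^11 mod 42 = 40
10^12 mod 42 = 22
10^13 mod 42 = 10
10^14 mod 42 = 16
10^15 mod 42 = 34
10^16 mod 42 = 4
10^17 mod 42 = 40
10^18 mod 42 = 22


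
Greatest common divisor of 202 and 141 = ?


202 = 1 * 141 + 61
141 = 2 * 61 + 19
61 = 3 * 19 + 4
19 = 4 * 4 + 3
4 = 1 * 3 + 1
3 = 3 * 1 + 0
GCD = 1


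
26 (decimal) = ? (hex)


26 (base 10) = 26 (decimal)
26 (decimal) = 1A (base 16)


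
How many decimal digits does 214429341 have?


214429341 has 9 digits in base 10
floor(log10(214429341)) + 1 = floor(8.3313) + 1 = 9

9 digits (base 10)


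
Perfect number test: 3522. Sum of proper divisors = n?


Proper divisors of 3522: 1, 2, 3, 6, 587, 1174, 1761
Sum = 1 + 2 + 3 + 6 + 587 + 1174 + 1761 = 3534

No, 3522 is not perfect (3534 ≠ 3522)


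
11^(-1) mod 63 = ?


Use the extended Euclidean algorithm on (63, 11); each row r = 63*s + 11*t:
r=63, s=1, t=0
r=11, s=0, t=1
q=5: r=8, s=1, t=-5   [63*(1) + 11*(-5) = 8]
q=1: r=3, s=-1, t=6   [63*(-1) + 11*(6) = 3]
q=2: r=2, s=3, t=-17   [63*(3) + 11*(-17) = 2]
q=1: r=1, s=-4, t=23   [63*(-4) + 11*(23) = 1]
q=2: r=0, s=11, t=-63   [63*(11) + 11*(-63) = 0]
GCD = 1 with t = 23, so 11*(23) ≡ 1 (mod 63)
Inverse = 23 mod 63 = 23
Check: 11 * 23 = 253 ≡ 1 (mod 63)

11^(-1) ≡ 23 (mod 63)


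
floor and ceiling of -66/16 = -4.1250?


-66/16 = -4.1250
floor = -5
ceil = -4

floor = -5, ceil = -4


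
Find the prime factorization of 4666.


4666 / 2 = 2333
2333 / 2333 = 1
4666 = 2 × 2333


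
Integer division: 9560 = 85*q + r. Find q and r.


9560 = 85 * 112 + 40
Check: 9520 + 40 = 9560

q = 112, r = 40


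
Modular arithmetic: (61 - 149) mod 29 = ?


61 - 149 = -88
-88 mod 29 = 28


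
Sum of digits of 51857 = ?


5 + 1 + 8 + 5 + 7 = 26


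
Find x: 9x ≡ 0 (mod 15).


GCD(9, 15) = 3 divides 0
Divide: 3x ≡ 0 (mod 5)
x ≡ 0 (mod 5)


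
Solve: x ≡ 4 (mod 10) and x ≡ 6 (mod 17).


M = 10*17 = 170
M1 = M/10 = 17, M2 = M/17 = 10
M1^(-1) mod 10 = 3, M2^(-1) mod 17 = 12
x = 4*17*3 + 6*10*12 = 924
924 mod 170 = 74
Check: 74 mod 10 = 4 ✓, 74 mod 17 = 6 ✓

x ≡ 74 (mod 170)


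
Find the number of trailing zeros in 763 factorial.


floor(763/5) = 152
floor(763/25) = 30
floor(763/125) = 6
floor(763/625) = 1
Total = 189

189 trailing zeros


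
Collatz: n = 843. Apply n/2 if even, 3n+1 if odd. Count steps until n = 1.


843 → 2530 → 1265 → 3796 → 1898 → 949 → 2848 → 1424 → 712 → 356 → 178 → 89 → 268 → 134 → 67 → 202 → 101 → 304 → 152 → 76 → 38 → 19 → 58 → 29 → 88 → 44 → 22 → 11 → 34 → 17 → 52 → 26 → 13 → 40 → 20 → 10 → 5 → 16 → 8 → 4 → 2 → 1
Total steps = 41

41 steps


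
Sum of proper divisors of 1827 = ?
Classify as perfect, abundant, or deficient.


Proper divisors: 1, 3, 7, 9, 21, 29, 63, 87, 203, 261, 609
Sum = 1 + 3 + 7 + 9 + 21 + 29 + 63 + 87 + 203 + 261 + 609 = 1293
1293 < 1827 → deficient

s(1827) = 1293 (deficient)


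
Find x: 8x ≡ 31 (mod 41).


GCD(8, 41) = 1, unique solution
a^(-1) mod 41 = 36
x = 36 * 31 mod 41 = 9

x ≡ 9 (mod 41)


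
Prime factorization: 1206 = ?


1206 / 2 = 603
603 / 3 = 201
201 / 3 = 67
67 / 67 = 1
1206 = 2 × 3^2 × 67


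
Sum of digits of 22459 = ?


2 + 2 + 4 + 5 + 9 = 22


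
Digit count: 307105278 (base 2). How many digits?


307105278 in base 2 = 10010010011100000110111111110
Number of digits = 29

29 digits (base 2)


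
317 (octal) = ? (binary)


317 (base 8) = 207 (decimal)
207 (decimal) = 11001111 (base 2)


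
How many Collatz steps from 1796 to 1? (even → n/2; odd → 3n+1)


1796 → 898 → 449 → 1348 → 674 → 337 → 1012 → 506 → 253 → 760 → 380 → 190 → 95 → 286 → 143 → 430 → 215 → 646 → 323 → 970 → 485 → 1456 → 728 → 364 → 182 → 91 → 274 → 137 → 412 → 206 → 103 → 310 → 155 → 466 → 233 → 700 → 350 → 175 → 526 → 263 → 790 → 395 → 1186 → 593 → 1780 → 890 → 445 → 1336 → 668 → 334 → 167 → 502 → 251 → 754 → 377 → 1132 → 566 → 283 → 850 → 425 → 1276 → 638 → 319 → 958 → 479 → 1438 → 719 → 2158 → 1079 → 3238 → 1619 → 4858 → 2429 → 7288 → 3644 → 1822 → 911 → 2734 → 1367 → 4102 → 2051 → 6154 → 3077 → 9232 → 4616 → 2308 → 1154 → 577 → 1732 → 866 → 433 → 1300 → 650 → 325 → 976 → 488 → 244 → 122 → 61 → 184 → 92 → 46 → 23 → 70 → 35 → 106 → 53 → 160 → 80 → 40 → 20 → 10 → 5 → 16 → 8 → 4 → 2 → 1
Total steps = 117

117 steps


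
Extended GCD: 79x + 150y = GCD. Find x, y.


Tabular extended Euclidean (each row: r = 79*s + 150*t):
r=79, s=1, t=0
r=150, s=0, t=1
q=0: r=79, s=1, t=0   [79*(1) + 150*(0) = 79]
q=1: r=71, s=-1, t=1   [79*(-1) + 150*(1) = 71]
q=1: r=8, s=2, t=-1   [79*(2) + 150*(-1) = 8]
q=8: r=7, s=-17, t=9   [79*(-17) + 150*(9) = 7]
q=1: r=1, s=19, t=-10   [79*(19) + 150*(-10) = 1]
q=7: r=0, s=-150, t=79   [79*(-150) + 150*(79) = 0]
GCD = 1; from the row with r=1: x=19, y=-10
Check: 79*(19) + 150*(-10) = 1501 - 1500 = 1

GCD = 1, x = 19, y = -10


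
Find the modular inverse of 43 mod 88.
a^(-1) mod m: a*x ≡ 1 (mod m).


Use the extended Euclidean algorithm on (88, 43); each row r = 88*s + 43*t:
r=88, s=1, t=0
r=43, s=0, t=1
q=2: r=2, s=1, t=-2   [88*(1) + 43*(-2) = 2]
q=21: r=1, s=-21, t=43   [88*(-21) + 43*(43) = 1]
q=2: r=0, s=43, t=-88   [88*(43) + 43*(-88) = 0]
GCD = 1 with t = 43, so 43*(43) ≡ 1 (mod 88)
Inverse = 43 mod 88 = 43
Check: 43 * 43 = 1849 ≡ 1 (mod 88)

43^(-1) ≡ 43 (mod 88)


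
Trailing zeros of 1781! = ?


floor(1781/5) = 356
floor(1781/25) = 71
floor(1781/125) = 14
floor(1781/625) = 2
Total = 443

443 trailing zeros


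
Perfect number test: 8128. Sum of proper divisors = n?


Proper divisors of 8128: 1, 2, 4, 8, 16, 32, 64, 127, 254, 508, 1016, 2032, 4064
Sum = 1 + 2 + 4 + 8 + 16 + 32 + 64 + 127 + 254 + 508 + 1016 + 2032 + 4064 = 8128

Yes, 8128 is perfect (8128 = 8128)


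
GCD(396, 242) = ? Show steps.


396 = 1 * 242 + 154
242 = 1 * 154 + 88
154 = 1 * 88 + 66
88 = 1 * 66 + 22
66 = 3 * 22 + 0
GCD = 22


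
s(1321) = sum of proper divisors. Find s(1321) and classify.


Proper divisors: 1
Sum = 1 = 1
1 < 1321 → deficient

s(1321) = 1 (deficient)


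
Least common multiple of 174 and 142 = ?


GCD(174, 142) = 2
LCM = 174*142/2 = 24708/2 = 12354

LCM = 12354


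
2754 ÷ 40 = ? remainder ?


2754 = 40 * 68 + 34
Check: 2720 + 34 = 2754

q = 68, r = 34


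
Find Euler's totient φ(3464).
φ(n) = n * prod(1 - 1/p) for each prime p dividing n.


3464 = 2^3 × 433
Prime factors: 2, 433
φ(3464) = 3464 × (1-1/2) × (1-1/433)
= 3464 × 1/2 × 432/433 = 1728

φ(3464) = 1728


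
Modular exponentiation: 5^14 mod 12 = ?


5^1 mod 12 = 5
5^2 mod 12 = 1
5^3 mod 12 = 5
5^4 mod 12 = 1
5^5 mod 12 = 5
5^6 mod 12 = 1
5^7 mod 12 = 5
5^8 mod 12 = 1
5^9 mod 12 = 5
5^10 mod 12 = 1
5^11 mod 12 = 5
5^12 mod 12 = 1
5^13 mod 12 = 5
5^14 mod 12 = 1


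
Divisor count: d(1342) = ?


1342 = 2^1 × 11^1 × 61^1
d(1342) = (1+1) × (1+1) × (1+1) = 8

8 divisors


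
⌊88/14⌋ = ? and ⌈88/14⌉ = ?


88/14 = 6.2857
floor = 6
ceil = 7

floor = 6, ceil = 7


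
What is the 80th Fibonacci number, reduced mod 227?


F(k) mod 227 for k=1..80:
1, 1, 2, 3, 5, 8, 13, 21, 34, 55, 89, 144, 6, 150, 156, 79, 8, 87, 95, 182, 50, 5, 55, 60, 115, 175, 63, 11, 74, 85, 159, 17, 176, 193, 142, 108, 23, 131, 154, 58, 212, 43, 28, 71, 99, 170, 42, 212, 27, 12, 39, 51, 90, 141, 4, 145, 149, 67, 216, 56, 45, 101, 146, 20, 166, 186, 125, 84, 209, 66, 48, 114, 162, 49, 211, 33, 17, 50, 67, 117
F(80) mod 227 = 117


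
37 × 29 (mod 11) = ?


37 × 29 = 1073
1073 mod 11 = 6


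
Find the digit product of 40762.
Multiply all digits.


4 × 0 × 7 × 6 × 2 = 0


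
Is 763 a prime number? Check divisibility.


763 / 7 = 109 (exact division)
763 is NOT prime.

No, 763 is not prime


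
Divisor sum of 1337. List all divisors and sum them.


Divisors of 1337: 1, 7, 191, 1337
Sum = 1 + 7 + 191 + 1337 = 1536

σ(1337) = 1536


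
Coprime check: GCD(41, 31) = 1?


Euclidean algorithm:
41 = 1 * 31 + 10
31 = 3 * 10 + 1
10 = 10 * 1 + 0
GCD(41, 31) = 1

Yes, coprime (GCD = 1)


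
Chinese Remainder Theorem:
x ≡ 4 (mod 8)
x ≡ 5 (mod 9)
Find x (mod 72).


M = 8*9 = 72
M1 = M/8 = 9, M2 = M/9 = 8
M1^(-1) mod 8 = 1, M2^(-1) mod 9 = 8
x = 4*9*1 + 5*8*8 = 356
356 mod 72 = 68
Check: 68 mod 8 = 4 ✓, 68 mod 9 = 5 ✓

x ≡ 68 (mod 72)


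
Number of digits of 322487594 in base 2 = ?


322487594 in base 2 = 10011001110001100010100101010
Number of digits = 29

29 digits (base 2)


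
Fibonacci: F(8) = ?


Sequence: 1, 1, 2, 3, 5, 8, 13, 21
F(8) = 21


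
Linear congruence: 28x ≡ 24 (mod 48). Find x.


GCD(28, 48) = 4 divides 24
Divide: 7x ≡ 6 (mod 12)
x ≡ 6 (mod 12)


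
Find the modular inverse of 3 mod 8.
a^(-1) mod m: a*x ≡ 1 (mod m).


Use the extended Euclidean algorithm on (8, 3); each row r = 8*s + 3*t:
r=8, s=1, t=0
r=3, s=0, t=1
q=2: r=2, s=1, t=-2   [8*(1) + 3*(-2) = 2]
q=1: r=1, s=-1, t=3   [8*(-1) + 3*(3) = 1]
q=2: r=0, s=3, t=-8   [8*(3) + 3*(-8) = 0]
GCD = 1 with t = 3, so 3*(3) ≡ 1 (mod 8)
Inverse = 3 mod 8 = 3
Check: 3 * 3 = 9 ≡ 1 (mod 8)

3^(-1) ≡ 3 (mod 8)


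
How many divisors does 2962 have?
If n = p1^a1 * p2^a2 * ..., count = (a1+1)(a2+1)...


2962 = 2^1 × 1481^1
d(2962) = (1+1) × (1+1) = 4

4 divisors


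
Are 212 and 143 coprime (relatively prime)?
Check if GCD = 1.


Euclidean algorithm:
212 = 1 * 143 + 69
143 = 2 * 69 + 5
69 = 13 * 5 + 4
5 = 1 * 4 + 1
4 = 4 * 1 + 0
GCD(212, 143) = 1

Yes, coprime (GCD = 1)


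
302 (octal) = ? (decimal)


302 (base 8) = 194 (decimal)
194 (decimal) = 194 (base 10)


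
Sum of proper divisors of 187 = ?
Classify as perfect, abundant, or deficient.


Proper divisors: 1, 11, 17
Sum = 1 + 11 + 17 = 29
29 < 187 → deficient

s(187) = 29 (deficient)


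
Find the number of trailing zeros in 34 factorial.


floor(34/5) = 6
floor(34/25) = 1
Total = 7

7 trailing zeros


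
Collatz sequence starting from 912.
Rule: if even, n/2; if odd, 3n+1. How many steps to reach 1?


912 → 456 → 228 → 114 → 57 → 172 → 86 → 43 → 130 → 65 → 196 → 98 → 49 → 148 → 74 → 37 → 112 → 56 → 28 → 14 → 7 → 22 → 11 → 34 → 17 → 52 → 26 → 13 → 40 → 20 → 10 → 5 → 16 → 8 → 4 → 2 → 1
Total steps = 36

36 steps


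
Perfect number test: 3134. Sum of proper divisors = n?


Proper divisors of 3134: 1, 2, 1567
Sum = 1 + 2 + 1567 = 1570

No, 3134 is not perfect (1570 ≠ 3134)


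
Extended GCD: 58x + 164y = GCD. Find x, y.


Tabular extended Euclidean (each row: r = 58*s + 164*t):
r=58, s=1, t=0
r=164, s=0, t=1
q=0: r=58, s=1, t=0   [58*(1) + 164*(0) = 58]
q=2: r=48, s=-2, t=1   [58*(-2) + 164*(1) = 48]
q=1: r=10, s=3, t=-1   [58*(3) + 164*(-1) = 10]
q=4: r=8, s=-14, t=5   [58*(-14) + 164*(5) = 8]
q=1: r=2, s=17, t=-6   [58*(17) + 164*(-6) = 2]
q=4: r=0, s=-82, t=29   [58*(-82) + 164*(29) = 0]
GCD = 2; from the row with r=2: x=17, y=-6
Check: 58*(17) + 164*(-6) = 986 - 984 = 2

GCD = 2, x = 17, y = -6


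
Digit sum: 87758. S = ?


8 + 7 + 7 + 5 + 8 = 35


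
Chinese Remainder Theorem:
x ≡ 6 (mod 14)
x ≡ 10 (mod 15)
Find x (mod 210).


M = 14*15 = 210
M1 = M/14 = 15, M2 = M/15 = 14
M1^(-1) mod 14 = 1, M2^(-1) mod 15 = 14
x = 6*15*1 + 10*14*14 = 2050
2050 mod 210 = 160
Check: 160 mod 14 = 6 ✓, 160 mod 15 = 10 ✓

x ≡ 160 (mod 210)


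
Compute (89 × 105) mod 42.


89 × 105 = 9345
9345 mod 42 = 21
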